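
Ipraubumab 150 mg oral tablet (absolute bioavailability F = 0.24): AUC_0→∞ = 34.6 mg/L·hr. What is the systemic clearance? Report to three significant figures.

CL = 1.04 L/hr

CL = F × Dose / AUC_0→∞
   = 0.24 × 150 / 34.6 = 1.04046 L/hr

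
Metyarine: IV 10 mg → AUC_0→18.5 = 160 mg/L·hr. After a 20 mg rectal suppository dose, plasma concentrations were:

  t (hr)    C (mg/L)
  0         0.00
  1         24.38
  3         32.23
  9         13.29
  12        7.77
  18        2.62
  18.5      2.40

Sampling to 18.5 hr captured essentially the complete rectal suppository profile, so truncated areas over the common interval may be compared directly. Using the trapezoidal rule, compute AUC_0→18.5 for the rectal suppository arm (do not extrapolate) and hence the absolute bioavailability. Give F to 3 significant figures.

Trapezoidal AUC_0→18.5 (rectal suppository):
  [0→1]: (0.00+24.38)/2 × 1 = 12.19
  [1→3]: (24.38+32.23)/2 × 2 = 56.61
  [3→9]: (32.23+13.29)/2 × 6 = 136.56
  [9→12]: (13.29+7.77)/2 × 3 = 31.59
  [12→18]: (7.77+2.62)/2 × 6 = 31.17
  [18→18.5]: (2.62+2.40)/2 × 0.5 = 1.255
  Sum = 269.375 mg/L·hr
F = (AUC_ev/D_ev)/(AUC_iv/D_iv) = (269.375/20)/(160/10) = 13.46875/16 = 0.8418

F = 0.842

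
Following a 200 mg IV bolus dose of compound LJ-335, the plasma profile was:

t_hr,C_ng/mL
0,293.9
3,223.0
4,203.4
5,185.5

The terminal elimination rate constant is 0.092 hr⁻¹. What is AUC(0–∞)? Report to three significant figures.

AUC = 3200 ng/mL·hr

Trapezoidal AUC_0→5:
  [0→3]: (293.9+223.0)/2 × 3 = 775.35
  [3→4]: (223.0+203.4)/2 × 1 = 213.2
  [4→5]: (203.4+185.5)/2 × 1 = 194.45
  Sum = 1183.0 ng/mL·hr
Extrapolated tail: C_last / k_e = 185.5 / 0.092 = 2016.304
AUC_0→∞ = 1183.0 + 2016.304 = 3199.304 ng/mL·hr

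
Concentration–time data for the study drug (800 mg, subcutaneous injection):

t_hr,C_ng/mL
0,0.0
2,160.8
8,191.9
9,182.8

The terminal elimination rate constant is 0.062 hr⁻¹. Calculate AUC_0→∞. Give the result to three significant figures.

Trapezoidal AUC_0→9:
  [0→2]: (0.0+160.8)/2 × 2 = 160.8
  [2→8]: (160.8+191.9)/2 × 6 = 1058.1
  [8→9]: (191.9+182.8)/2 × 1 = 187.35
  Sum = 1406.25 ng/mL·hr
Extrapolated tail: C_last / k_e = 182.8 / 0.062 = 2948.387
AUC_0→∞ = 1406.25 + 2948.387 = 4354.637 ng/mL·hr

AUC = 4350 ng/mL·hr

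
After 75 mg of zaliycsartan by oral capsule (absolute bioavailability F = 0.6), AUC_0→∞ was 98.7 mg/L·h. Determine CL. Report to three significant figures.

CL = 0.456 L/h

CL = F × Dose / AUC_0→∞
   = 0.6 × 75 / 98.7 = 0.455927 L/h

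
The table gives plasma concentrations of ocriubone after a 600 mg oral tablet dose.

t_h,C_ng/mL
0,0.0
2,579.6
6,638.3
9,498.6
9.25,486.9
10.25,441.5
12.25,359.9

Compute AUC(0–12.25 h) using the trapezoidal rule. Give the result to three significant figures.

Trapezoidal AUC_0→12.25:
  [0→2]: (0.0+579.6)/2 × 2 = 579.6
  [2→6]: (579.6+638.3)/2 × 4 = 2435.8
  [6→9]: (638.3+498.6)/2 × 3 = 1705.35
  [9→9.25]: (498.6+486.9)/2 × 0.25 = 123.1875
  [9.25→10.25]: (486.9+441.5)/2 × 1 = 464.2
  [10.25→12.25]: (441.5+359.9)/2 × 2 = 801.4
  Sum = 6109.5375 ng/mL·h

AUC = 6110 ng/mL·h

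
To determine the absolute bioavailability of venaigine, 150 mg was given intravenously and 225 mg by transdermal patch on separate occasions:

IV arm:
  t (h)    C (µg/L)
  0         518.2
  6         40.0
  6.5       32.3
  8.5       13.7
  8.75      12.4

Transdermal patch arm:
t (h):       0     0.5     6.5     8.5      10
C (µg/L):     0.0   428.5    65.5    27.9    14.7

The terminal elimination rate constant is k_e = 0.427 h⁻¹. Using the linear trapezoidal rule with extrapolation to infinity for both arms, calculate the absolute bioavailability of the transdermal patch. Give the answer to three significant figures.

F = 0.658

Trapezoidal AUC_0→8.75 (IV):
  [0→6]: (518.2+40.0)/2 × 6 = 1674.6
  [6→6.5]: (40.0+32.3)/2 × 0.5 = 18.075
  [6.5→8.5]: (32.3+13.7)/2 × 2 = 46.0
  [8.5→8.75]: (13.7+12.4)/2 × 0.25 = 3.2625
  Sum = 1741.9375 µg/L·h
IV tail: 12.4/0.427 = 29.040; AUC_iv,0→∞ = 1741.9375 + 29.040 = 1770.9775 µg/L·h
Trapezoidal AUC_0→10 (transdermal patch):
  [0→0.5]: (0.0+428.5)/2 × 0.5 = 107.125
  [0.5→6.5]: (428.5+65.5)/2 × 6 = 1482.0
  [6.5→8.5]: (65.5+27.9)/2 × 2 = 93.4
  [8.5→10]: (27.9+14.7)/2 × 1.5 = 31.95
  Sum = 1714.475 µg/L·h
transdermal patch tail: 14.7/0.427 = 34.426; AUC_ev,0→∞ = 1714.475 + 34.426 = 1748.901 µg/L·h
F = (AUC_ev/D_ev)/(AUC_iv/D_iv) = (1748.901/225)/(1770.9775/150) = 7.77289/11.8065 = 0.6584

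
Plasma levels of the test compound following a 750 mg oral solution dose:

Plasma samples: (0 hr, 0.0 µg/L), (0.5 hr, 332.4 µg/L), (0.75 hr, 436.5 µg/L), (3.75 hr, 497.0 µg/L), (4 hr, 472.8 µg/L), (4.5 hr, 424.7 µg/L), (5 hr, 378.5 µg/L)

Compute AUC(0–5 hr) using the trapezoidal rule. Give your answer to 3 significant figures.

AUC = 2130 µg/L·hr

Trapezoidal AUC_0→5:
  [0→0.5]: (0.0+332.4)/2 × 0.5 = 83.1
  [0.5→0.75]: (332.4+436.5)/2 × 0.25 = 96.1125
  [0.75→3.75]: (436.5+497.0)/2 × 3 = 1400.25
  [3.75→4]: (497.0+472.8)/2 × 0.25 = 121.225
  [4→4.5]: (472.8+424.7)/2 × 0.5 = 224.375
  [4.5→5]: (424.7+378.5)/2 × 0.5 = 200.8
  Sum = 2125.8625 µg/L·hr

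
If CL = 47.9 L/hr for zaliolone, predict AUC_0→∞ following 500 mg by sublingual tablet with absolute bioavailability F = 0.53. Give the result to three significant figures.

AUC_0→∞ = F × Dose / CL
        = 0.53 × 500 / 47.9 = 5.53236 mg/L·hr

AUC = 5.53 mg/L·hr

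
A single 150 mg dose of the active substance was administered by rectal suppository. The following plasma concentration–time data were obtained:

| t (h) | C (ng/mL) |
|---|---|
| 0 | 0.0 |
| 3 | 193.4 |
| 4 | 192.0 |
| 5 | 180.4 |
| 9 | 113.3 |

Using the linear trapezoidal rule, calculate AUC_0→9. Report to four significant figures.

AUC = 1256 ng/mL·h

Trapezoidal AUC_0→9:
  [0→3]: (0.0+193.4)/2 × 3 = 290.1
  [3→4]: (193.4+192.0)/2 × 1 = 192.7
  [4→5]: (192.0+180.4)/2 × 1 = 186.2
  [5→9]: (180.4+113.3)/2 × 4 = 587.4
  Sum = 1256.4 ng/mL·h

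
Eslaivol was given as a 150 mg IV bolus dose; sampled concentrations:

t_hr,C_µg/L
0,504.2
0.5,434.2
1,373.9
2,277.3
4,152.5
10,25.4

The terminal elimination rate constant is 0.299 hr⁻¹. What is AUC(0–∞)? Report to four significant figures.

AUC = 1811 µg/L·hr

Trapezoidal AUC_0→10:
  [0→0.5]: (504.2+434.2)/2 × 0.5 = 234.6
  [0.5→1]: (434.2+373.9)/2 × 0.5 = 202.025
  [1→2]: (373.9+277.3)/2 × 1 = 325.6
  [2→4]: (277.3+152.5)/2 × 2 = 429.8
  [4→10]: (152.5+25.4)/2 × 6 = 533.7
  Sum = 1725.725 µg/L·hr
Extrapolated tail: C_last / k_e = 25.4 / 0.299 = 84.950
AUC_0→∞ = 1725.725 + 84.950 = 1810.675 µg/L·hr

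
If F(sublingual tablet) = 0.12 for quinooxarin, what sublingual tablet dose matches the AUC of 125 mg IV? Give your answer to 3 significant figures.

For equal systemic exposure: F × D_ev = D_iv
D_ev = D_iv / F = 125 / 0.12 = 1041.67 mg

D_sublingual = 1040 mg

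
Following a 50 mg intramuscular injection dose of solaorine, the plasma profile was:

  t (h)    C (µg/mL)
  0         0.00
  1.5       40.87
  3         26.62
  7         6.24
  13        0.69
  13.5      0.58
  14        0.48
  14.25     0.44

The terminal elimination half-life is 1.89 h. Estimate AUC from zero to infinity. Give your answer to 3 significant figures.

Trapezoidal AUC_0→14.25:
  [0→1.5]: (0.00+40.87)/2 × 1.5 = 30.6525
  [1.5→3]: (40.87+26.62)/2 × 1.5 = 50.6175
  [3→7]: (26.62+6.24)/2 × 4 = 65.72
  [7→13]: (6.24+0.69)/2 × 6 = 20.79
  [13→13.5]: (0.69+0.58)/2 × 0.5 = 0.3175
  [13.5→14]: (0.58+0.48)/2 × 0.5 = 0.265
  [14→14.25]: (0.48+0.44)/2 × 0.25 = 0.115
  Sum = 168.4775 µg/mL·h
k_e = ln2 / t½ = 0.693147 / 1.89 = 0.3667 h^-1
Extrapolated tail: C_last / k_e = 0.44 / 0.3667 = 1.200
AUC_0→∞ = 168.4775 + 1.200 = 169.6775 µg/mL·h

AUC = 170 µg/mL·h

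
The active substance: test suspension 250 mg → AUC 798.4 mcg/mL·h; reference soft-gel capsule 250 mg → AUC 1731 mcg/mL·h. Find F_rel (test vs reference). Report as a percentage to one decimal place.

F_rel = 46.1%

F_rel = (AUC_test/D_test) / (AUC_ref/D_ref)
      = (798.4/250) / (1731/250)
      = 3.1936 / 6.924 = 0.4612 = 46.12%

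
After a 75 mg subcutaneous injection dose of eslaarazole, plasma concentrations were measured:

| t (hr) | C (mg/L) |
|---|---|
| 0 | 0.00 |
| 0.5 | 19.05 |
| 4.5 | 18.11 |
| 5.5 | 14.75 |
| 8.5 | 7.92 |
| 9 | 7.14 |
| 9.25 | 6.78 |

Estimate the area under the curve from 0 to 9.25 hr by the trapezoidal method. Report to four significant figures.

AUC = 135.0 mg/L·hr

Trapezoidal AUC_0→9.25:
  [0→0.5]: (0.00+19.05)/2 × 0.5 = 4.7625
  [0.5→4.5]: (19.05+18.11)/2 × 4 = 74.32
  [4.5→5.5]: (18.11+14.75)/2 × 1 = 16.43
  [5.5→8.5]: (14.75+7.92)/2 × 3 = 34.005
  [8.5→9]: (7.92+7.14)/2 × 0.5 = 3.765
  [9→9.25]: (7.14+6.78)/2 × 0.25 = 1.74
  Sum = 135.0225 mg/L·hr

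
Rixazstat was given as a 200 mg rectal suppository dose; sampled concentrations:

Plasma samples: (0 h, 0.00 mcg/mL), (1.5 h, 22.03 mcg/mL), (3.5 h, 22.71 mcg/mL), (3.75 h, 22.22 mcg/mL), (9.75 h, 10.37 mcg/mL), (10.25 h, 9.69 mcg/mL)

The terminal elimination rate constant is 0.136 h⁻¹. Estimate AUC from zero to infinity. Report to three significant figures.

Trapezoidal AUC_0→10.25:
  [0→1.5]: (0.00+22.03)/2 × 1.5 = 16.5225
  [1.5→3.5]: (22.03+22.71)/2 × 2 = 44.74
  [3.5→3.75]: (22.71+22.22)/2 × 0.25 = 5.61625
  [3.75→9.75]: (22.22+10.37)/2 × 6 = 97.77
  [9.75→10.25]: (10.37+9.69)/2 × 0.5 = 5.015
  Sum = 169.66375 mcg/mL·h
Extrapolated tail: C_last / k_e = 9.69 / 0.136 = 71.250
AUC_0→∞ = 169.66375 + 71.250 = 240.91375 mcg/mL·h

AUC = 241 mcg/mL·h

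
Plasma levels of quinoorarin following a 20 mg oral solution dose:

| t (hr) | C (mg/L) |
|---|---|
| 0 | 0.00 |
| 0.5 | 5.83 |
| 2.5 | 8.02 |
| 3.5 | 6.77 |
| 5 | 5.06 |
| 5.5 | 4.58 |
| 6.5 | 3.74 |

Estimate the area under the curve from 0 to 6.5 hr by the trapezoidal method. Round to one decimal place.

Trapezoidal AUC_0→6.5:
  [0→0.5]: (0.00+5.83)/2 × 0.5 = 1.4575
  [0.5→2.5]: (5.83+8.02)/2 × 2 = 13.85
  [2.5→3.5]: (8.02+6.77)/2 × 1 = 7.395
  [3.5→5]: (6.77+5.06)/2 × 1.5 = 8.8725
  [5→5.5]: (5.06+4.58)/2 × 0.5 = 2.41
  [5.5→6.5]: (4.58+3.74)/2 × 1 = 4.16
  Sum = 38.145 mg/L·hr

AUC = 38.1 mg/L·hr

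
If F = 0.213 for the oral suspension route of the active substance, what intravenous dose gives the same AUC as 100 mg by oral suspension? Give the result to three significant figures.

Systemic exposure from an extravascular dose = F × D_ev, so the equivalent IV dose is F × D_ev.
D_iv = F × D_ev = 0.213 × 100 = 21.3 mg

D_iv = 21.3 mg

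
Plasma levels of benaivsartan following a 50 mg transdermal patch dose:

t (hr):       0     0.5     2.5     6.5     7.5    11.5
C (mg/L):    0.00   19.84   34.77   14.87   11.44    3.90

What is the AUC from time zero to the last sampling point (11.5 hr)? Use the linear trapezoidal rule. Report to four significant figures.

AUC = 202.7 mg/L·hr

Trapezoidal AUC_0→11.5:
  [0→0.5]: (0.00+19.84)/2 × 0.5 = 4.96
  [0.5→2.5]: (19.84+34.77)/2 × 2 = 54.61
  [2.5→6.5]: (34.77+14.87)/2 × 4 = 99.28
  [6.5→7.5]: (14.87+11.44)/2 × 1 = 13.155
  [7.5→11.5]: (11.44+3.90)/2 × 4 = 30.68
  Sum = 202.685 mg/L·hr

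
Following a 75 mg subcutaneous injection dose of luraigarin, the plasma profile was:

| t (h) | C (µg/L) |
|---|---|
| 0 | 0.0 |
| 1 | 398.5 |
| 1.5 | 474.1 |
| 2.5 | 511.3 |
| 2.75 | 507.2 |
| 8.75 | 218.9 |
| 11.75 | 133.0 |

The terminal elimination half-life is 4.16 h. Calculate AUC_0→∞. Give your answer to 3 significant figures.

AUC = 4540 µg/L·h

Trapezoidal AUC_0→11.75:
  [0→1]: (0.0+398.5)/2 × 1 = 199.25
  [1→1.5]: (398.5+474.1)/2 × 0.5 = 218.15
  [1.5→2.5]: (474.1+511.3)/2 × 1 = 492.7
  [2.5→2.75]: (511.3+507.2)/2 × 0.25 = 127.3125
  [2.75→8.75]: (507.2+218.9)/2 × 6 = 2178.3
  [8.75→11.75]: (218.9+133.0)/2 × 3 = 527.85
  Sum = 3743.5625 µg/L·h
k_e = ln2 / t½ = 0.693147 / 4.16 = 0.1666 h^-1
Extrapolated tail: C_last / k_e = 133.0 / 0.1666 = 798.319
AUC_0→∞ = 3743.5625 + 798.319 = 4541.8815 µg/L·h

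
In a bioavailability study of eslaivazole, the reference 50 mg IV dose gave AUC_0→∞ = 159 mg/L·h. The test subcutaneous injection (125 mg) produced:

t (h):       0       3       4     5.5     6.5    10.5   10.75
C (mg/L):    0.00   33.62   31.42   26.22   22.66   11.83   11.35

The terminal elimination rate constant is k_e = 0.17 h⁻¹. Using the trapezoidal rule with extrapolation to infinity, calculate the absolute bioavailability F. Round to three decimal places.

F = 0.728

Trapezoidal AUC_0→10.75 (subcutaneous injection):
  [0→3]: (0.00+33.62)/2 × 3 = 50.43
  [3→4]: (33.62+31.42)/2 × 1 = 32.52
  [4→5.5]: (31.42+26.22)/2 × 1.5 = 43.23
  [5.5→6.5]: (26.22+22.66)/2 × 1 = 24.44
  [6.5→10.5]: (22.66+11.83)/2 × 4 = 68.98
  [10.5→10.75]: (11.83+11.35)/2 × 0.25 = 2.8975
  Sum = 222.4975 mg/L·h
Tail: C_last/k_e = 11.35/0.17 = 66.765
AUC_0→∞ (subcutaneous injection) = 222.4975 + 66.765 = 289.2625 mg/L·h
F = (AUC_ev/D_ev)/(AUC_iv/D_iv) = (289.2625/125)/(159/50) = 2.3141/3.18 = 0.7277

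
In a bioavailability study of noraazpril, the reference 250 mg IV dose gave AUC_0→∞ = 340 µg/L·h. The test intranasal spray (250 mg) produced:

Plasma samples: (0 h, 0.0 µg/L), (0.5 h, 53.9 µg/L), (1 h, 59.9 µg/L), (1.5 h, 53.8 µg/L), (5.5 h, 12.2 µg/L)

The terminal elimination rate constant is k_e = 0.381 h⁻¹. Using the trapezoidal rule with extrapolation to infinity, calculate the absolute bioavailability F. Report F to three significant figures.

Trapezoidal AUC_0→5.5 (intranasal spray):
  [0→0.5]: (0.0+53.9)/2 × 0.5 = 13.475
  [0.5→1]: (53.9+59.9)/2 × 0.5 = 28.45
  [1→1.5]: (59.9+53.8)/2 × 0.5 = 28.425
  [1.5→5.5]: (53.8+12.2)/2 × 4 = 132.0
  Sum = 202.35 µg/L·h
Tail: C_last/k_e = 12.2/0.381 = 32.021
AUC_0→∞ (intranasal spray) = 202.35 + 32.021 = 234.371 µg/L·h
F = (AUC_ev/D_ev)/(AUC_iv/D_iv) = (234.371/250)/(340/250) = 0.937484/1.36 = 0.6893

F = 0.689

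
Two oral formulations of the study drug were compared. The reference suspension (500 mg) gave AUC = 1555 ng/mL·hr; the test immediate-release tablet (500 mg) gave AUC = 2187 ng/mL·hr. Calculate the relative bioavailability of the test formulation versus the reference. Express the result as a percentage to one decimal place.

F_rel = (AUC_test/D_test) / (AUC_ref/D_ref)
      = (2187/500) / (1555/500)
      = 4.374 / 3.11 = 1.4064 = 140.64%

F_rel = 140.6%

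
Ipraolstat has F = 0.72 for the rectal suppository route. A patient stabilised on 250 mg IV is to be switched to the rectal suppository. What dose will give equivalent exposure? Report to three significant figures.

For equal systemic exposure: F × D_ev = D_iv
D_ev = D_iv / F = 250 / 0.72 = 347.222 mg

D_rectal = 347 mg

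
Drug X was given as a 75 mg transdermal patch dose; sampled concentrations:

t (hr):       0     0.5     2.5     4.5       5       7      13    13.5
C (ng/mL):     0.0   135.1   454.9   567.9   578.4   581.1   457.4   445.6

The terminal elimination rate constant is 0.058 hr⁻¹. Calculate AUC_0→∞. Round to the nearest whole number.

AUC = 14117 ng/mL·hr

Trapezoidal AUC_0→13.5:
  [0→0.5]: (0.0+135.1)/2 × 0.5 = 33.775
  [0.5→2.5]: (135.1+454.9)/2 × 2 = 590.0
  [2.5→4.5]: (454.9+567.9)/2 × 2 = 1022.8
  [4.5→5]: (567.9+578.4)/2 × 0.5 = 286.575
  [5→7]: (578.4+581.1)/2 × 2 = 1159.5
  [7→13]: (581.1+457.4)/2 × 6 = 3115.5
  [13→13.5]: (457.4+445.6)/2 × 0.5 = 225.75
  Sum = 6433.9 ng/mL·hr
Extrapolated tail: C_last / k_e = 445.6 / 0.058 = 7682.759
AUC_0→∞ = 6433.9 + 7682.759 = 14116.659 ng/mL·hr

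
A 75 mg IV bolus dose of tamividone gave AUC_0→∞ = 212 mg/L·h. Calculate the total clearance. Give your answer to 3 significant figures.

CL = 0.354 L/h

CL = Dose_iv / AUC_0→∞
   = 75 / 212 = 0.353774 L/h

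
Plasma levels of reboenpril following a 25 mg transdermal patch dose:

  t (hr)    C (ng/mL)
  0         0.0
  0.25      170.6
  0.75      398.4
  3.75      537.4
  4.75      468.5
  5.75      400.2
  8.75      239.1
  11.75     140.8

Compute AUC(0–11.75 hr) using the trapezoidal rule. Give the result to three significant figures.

AUC = 4030 ng/mL·hr

Trapezoidal AUC_0→11.75:
  [0→0.25]: (0.0+170.6)/2 × 0.25 = 21.325
  [0.25→0.75]: (170.6+398.4)/2 × 0.5 = 142.25
  [0.75→3.75]: (398.4+537.4)/2 × 3 = 1403.7
  [3.75→4.75]: (537.4+468.5)/2 × 1 = 502.95
  [4.75→5.75]: (468.5+400.2)/2 × 1 = 434.35
  [5.75→8.75]: (400.2+239.1)/2 × 3 = 958.95
  [8.75→11.75]: (239.1+140.8)/2 × 3 = 569.85
  Sum = 4033.375 ng/mL·hr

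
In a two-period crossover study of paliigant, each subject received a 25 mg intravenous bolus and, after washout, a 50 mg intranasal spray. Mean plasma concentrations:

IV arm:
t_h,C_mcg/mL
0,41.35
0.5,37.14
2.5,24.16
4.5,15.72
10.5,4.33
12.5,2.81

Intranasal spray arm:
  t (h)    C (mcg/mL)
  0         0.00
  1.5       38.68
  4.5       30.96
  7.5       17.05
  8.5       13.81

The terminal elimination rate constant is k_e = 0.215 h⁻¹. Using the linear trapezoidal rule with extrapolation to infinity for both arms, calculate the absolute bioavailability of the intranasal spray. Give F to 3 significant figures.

F = 0.709

Trapezoidal AUC_0→12.5 (IV):
  [0→0.5]: (41.35+37.14)/2 × 0.5 = 19.6225
  [0.5→2.5]: (37.14+24.16)/2 × 2 = 61.3
  [2.5→4.5]: (24.16+15.72)/2 × 2 = 39.88
  [4.5→10.5]: (15.72+4.33)/2 × 6 = 60.15
  [10.5→12.5]: (4.33+2.81)/2 × 2 = 7.14
  Sum = 188.0925 mcg/mL·h
IV tail: 2.81/0.215 = 13.070; AUC_iv,0→∞ = 188.0925 + 13.070 = 201.1625 mcg/mL·h
Trapezoidal AUC_0→8.5 (intranasal spray):
  [0→1.5]: (0.00+38.68)/2 × 1.5 = 29.01
  [1.5→4.5]: (38.68+30.96)/2 × 3 = 104.46
  [4.5→7.5]: (30.96+17.05)/2 × 3 = 72.015
  [7.5→8.5]: (17.05+13.81)/2 × 1 = 15.43
  Sum = 220.915 mcg/mL·h
intranasal spray tail: 13.81/0.215 = 64.233; AUC_ev,0→∞ = 220.915 + 64.233 = 285.148 mcg/mL·h
F = (AUC_ev/D_ev)/(AUC_iv/D_iv) = (285.148/50)/(201.1625/25) = 5.70296/8.0465 = 0.7088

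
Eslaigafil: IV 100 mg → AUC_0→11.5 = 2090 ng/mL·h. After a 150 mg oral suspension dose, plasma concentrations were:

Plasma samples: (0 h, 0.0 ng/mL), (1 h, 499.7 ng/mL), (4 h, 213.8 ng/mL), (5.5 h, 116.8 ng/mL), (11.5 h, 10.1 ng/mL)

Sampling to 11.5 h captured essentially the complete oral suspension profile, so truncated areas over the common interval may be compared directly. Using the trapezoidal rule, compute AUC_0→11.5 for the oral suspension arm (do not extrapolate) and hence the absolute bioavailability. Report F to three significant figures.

Trapezoidal AUC_0→11.5 (oral suspension):
  [0→1]: (0.0+499.7)/2 × 1 = 249.85
  [1→4]: (499.7+213.8)/2 × 3 = 1070.25
  [4→5.5]: (213.8+116.8)/2 × 1.5 = 247.95
  [5.5→11.5]: (116.8+10.1)/2 × 6 = 380.7
  Sum = 1948.75 ng/mL·h
F = (AUC_ev/D_ev)/(AUC_iv/D_iv) = (1948.75/150)/(2090/100) = 12.9917/20.9 = 0.6216

F = 0.622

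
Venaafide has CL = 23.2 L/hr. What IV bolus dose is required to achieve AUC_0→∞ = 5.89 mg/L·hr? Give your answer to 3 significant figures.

Dose = 137 mg

Dose_iv = CL × AUC_0→∞
     = 23.2 × 5.89 = 136.648 mg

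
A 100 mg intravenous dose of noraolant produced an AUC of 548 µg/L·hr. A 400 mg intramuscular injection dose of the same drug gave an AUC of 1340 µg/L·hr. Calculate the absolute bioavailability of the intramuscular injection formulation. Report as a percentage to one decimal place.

F = 61.1%

F = (AUC_ev / D_ev) / (AUC_iv / D_iv)
  = (1340/400) / (548/100)
  = 3.35 / 5.48 = 0.6113
  = 61.13%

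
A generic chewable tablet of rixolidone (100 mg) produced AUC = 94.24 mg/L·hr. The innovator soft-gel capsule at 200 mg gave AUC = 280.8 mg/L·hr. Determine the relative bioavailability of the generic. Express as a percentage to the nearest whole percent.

F_rel = 67%

F_rel = (AUC_test/D_test) / (AUC_ref/D_ref)
      = (94.24/100) / (280.8/200)
      = 0.9424 / 1.404 = 0.6712 = 67.12%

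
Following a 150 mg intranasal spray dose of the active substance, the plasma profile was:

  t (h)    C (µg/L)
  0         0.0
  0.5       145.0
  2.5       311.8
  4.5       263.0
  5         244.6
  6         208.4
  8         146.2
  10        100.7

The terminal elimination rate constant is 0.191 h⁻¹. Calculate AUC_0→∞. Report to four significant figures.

AUC = 2550 µg/L·h

Trapezoidal AUC_0→10:
  [0→0.5]: (0.0+145.0)/2 × 0.5 = 36.25
  [0.5→2.5]: (145.0+311.8)/2 × 2 = 456.8
  [2.5→4.5]: (311.8+263.0)/2 × 2 = 574.8
  [4.5→5]: (263.0+244.6)/2 × 0.5 = 126.9
  [5→6]: (244.6+208.4)/2 × 1 = 226.5
  [6→8]: (208.4+146.2)/2 × 2 = 354.6
  [8→10]: (146.2+100.7)/2 × 2 = 246.9
  Sum = 2022.75 µg/L·h
Extrapolated tail: C_last / k_e = 100.7 / 0.191 = 527.225
AUC_0→∞ = 2022.75 + 527.225 = 2549.975 µg/L·h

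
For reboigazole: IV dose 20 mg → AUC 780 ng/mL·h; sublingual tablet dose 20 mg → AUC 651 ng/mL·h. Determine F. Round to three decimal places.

F = 0.835

F = (AUC_ev / D_ev) / (AUC_iv / D_iv)
  = (651/20) / (780/20)
  = 32.55 / 39 = 0.8346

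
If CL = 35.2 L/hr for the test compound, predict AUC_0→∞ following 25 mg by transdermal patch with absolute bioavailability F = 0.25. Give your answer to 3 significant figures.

AUC = 0.178 mg/L·hr

AUC_0→∞ = F × Dose / CL
        = 0.25 × 25 / 35.2 = 0.177557 mg/L·hr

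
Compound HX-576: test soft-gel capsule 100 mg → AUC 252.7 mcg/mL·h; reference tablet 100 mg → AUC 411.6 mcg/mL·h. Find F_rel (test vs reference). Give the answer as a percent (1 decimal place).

F_rel = 61.4%

F_rel = (AUC_test/D_test) / (AUC_ref/D_ref)
      = (252.7/100) / (411.6/100)
      = 2.527 / 4.116 = 0.6139 = 61.39%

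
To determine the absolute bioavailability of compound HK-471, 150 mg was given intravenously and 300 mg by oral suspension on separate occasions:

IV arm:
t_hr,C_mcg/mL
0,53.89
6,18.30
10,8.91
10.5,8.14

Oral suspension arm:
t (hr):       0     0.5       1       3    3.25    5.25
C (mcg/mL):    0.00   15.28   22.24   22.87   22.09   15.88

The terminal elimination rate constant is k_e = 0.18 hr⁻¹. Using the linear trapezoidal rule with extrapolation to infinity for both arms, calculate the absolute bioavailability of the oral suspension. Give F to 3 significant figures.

F = 0.297

Trapezoidal AUC_0→10.5 (IV):
  [0→6]: (53.89+18.30)/2 × 6 = 216.57
  [6→10]: (18.30+8.91)/2 × 4 = 54.42
  [10→10.5]: (8.91+8.14)/2 × 0.5 = 4.2625
  Sum = 275.2525 mcg/mL·hr
IV tail: 8.14/0.18 = 45.222; AUC_iv,0→∞ = 275.2525 + 45.222 = 320.4745 mcg/mL·hr
Trapezoidal AUC_0→5.25 (oral suspension):
  [0→0.5]: (0.00+15.28)/2 × 0.5 = 3.82
  [0.5→1]: (15.28+22.24)/2 × 0.5 = 9.38
  [1→3]: (22.24+22.87)/2 × 2 = 45.11
  [3→3.25]: (22.87+22.09)/2 × 0.25 = 5.62
  [3.25→5.25]: (22.09+15.88)/2 × 2 = 37.97
  Sum = 101.9 mcg/mL·hr
oral suspension tail: 15.88/0.18 = 88.222; AUC_ev,0→∞ = 101.9 + 88.222 = 190.122 mcg/mL·hr
F = (AUC_ev/D_ev)/(AUC_iv/D_iv) = (190.122/300)/(320.4745/150) = 0.63374/2.1365 = 0.2966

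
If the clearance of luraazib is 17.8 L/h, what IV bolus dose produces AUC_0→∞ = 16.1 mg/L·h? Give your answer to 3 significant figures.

Dose_iv = CL × AUC_0→∞
     = 17.8 × 16.1 = 286.58 mg

Dose = 287 mg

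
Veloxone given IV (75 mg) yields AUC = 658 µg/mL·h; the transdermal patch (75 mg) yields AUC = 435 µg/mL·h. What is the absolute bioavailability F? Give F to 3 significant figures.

F = 0.661

F = (AUC_ev / D_ev) / (AUC_iv / D_iv)
  = (435/75) / (658/75)
  = 5.8 / 8.77333 = 0.6611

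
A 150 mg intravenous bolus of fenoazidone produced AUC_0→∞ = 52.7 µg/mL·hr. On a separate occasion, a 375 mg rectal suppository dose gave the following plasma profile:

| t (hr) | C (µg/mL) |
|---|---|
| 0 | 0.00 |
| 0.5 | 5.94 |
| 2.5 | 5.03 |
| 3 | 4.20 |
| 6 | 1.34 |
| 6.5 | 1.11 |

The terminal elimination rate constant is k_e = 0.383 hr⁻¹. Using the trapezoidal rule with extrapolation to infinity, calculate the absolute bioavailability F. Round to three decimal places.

Trapezoidal AUC_0→6.5 (rectal suppository):
  [0→0.5]: (0.00+5.94)/2 × 0.5 = 1.485
  [0.5→2.5]: (5.94+5.03)/2 × 2 = 10.97
  [2.5→3]: (5.03+4.20)/2 × 0.5 = 2.3075
  [3→6]: (4.20+1.34)/2 × 3 = 8.31
  [6→6.5]: (1.34+1.11)/2 × 0.5 = 0.6125
  Sum = 23.685 µg/mL·hr
Tail: C_last/k_e = 1.11/0.383 = 2.898
AUC_0→∞ (rectal suppository) = 23.685 + 2.898 = 26.583 µg/mL·hr
F = (AUC_ev/D_ev)/(AUC_iv/D_iv) = (26.583/375)/(52.7/150) = 0.070888/0.351333 = 0.2018

F = 0.202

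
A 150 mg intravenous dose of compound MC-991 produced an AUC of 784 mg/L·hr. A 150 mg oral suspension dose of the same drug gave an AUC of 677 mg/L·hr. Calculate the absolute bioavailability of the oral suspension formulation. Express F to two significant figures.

F = (AUC_ev / D_ev) / (AUC_iv / D_iv)
  = (677/150) / (784/150)
  = 4.51333 / 5.22667 = 0.8635

F = 0.86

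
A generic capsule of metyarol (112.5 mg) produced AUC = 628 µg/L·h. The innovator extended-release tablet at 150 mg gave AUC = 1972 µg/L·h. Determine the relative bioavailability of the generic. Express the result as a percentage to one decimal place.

F_rel = 42.5%

F_rel = (AUC_test/D_test) / (AUC_ref/D_ref)
      = (628/112.5) / (1972/150)
      = 5.58222 / 13.1467 = 0.4246 = 42.46%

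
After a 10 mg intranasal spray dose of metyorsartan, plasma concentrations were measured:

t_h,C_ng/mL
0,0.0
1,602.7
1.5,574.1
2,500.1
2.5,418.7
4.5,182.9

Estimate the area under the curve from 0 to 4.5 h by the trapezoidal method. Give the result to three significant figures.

Trapezoidal AUC_0→4.5:
  [0→1]: (0.0+602.7)/2 × 1 = 301.35
  [1→1.5]: (602.7+574.1)/2 × 0.5 = 294.2
  [1.5→2]: (574.1+500.1)/2 × 0.5 = 268.55
  [2→2.5]: (500.1+418.7)/2 × 0.5 = 229.7
  [2.5→4.5]: (418.7+182.9)/2 × 2 = 601.6
  Sum = 1695.4 ng/mL·h

AUC = 1700 ng/mL·h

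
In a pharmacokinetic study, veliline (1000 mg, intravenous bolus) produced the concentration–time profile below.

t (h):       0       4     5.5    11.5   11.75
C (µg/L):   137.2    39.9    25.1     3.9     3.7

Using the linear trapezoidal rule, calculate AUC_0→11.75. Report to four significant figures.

Trapezoidal AUC_0→11.75:
  [0→4]: (137.2+39.9)/2 × 4 = 354.2
  [4→5.5]: (39.9+25.1)/2 × 1.5 = 48.75
  [5.5→11.5]: (25.1+3.9)/2 × 6 = 87.0
  [11.5→11.75]: (3.9+3.7)/2 × 0.25 = 0.95
  Sum = 490.9 µg/L·h

AUC = 490.9 µg/L·h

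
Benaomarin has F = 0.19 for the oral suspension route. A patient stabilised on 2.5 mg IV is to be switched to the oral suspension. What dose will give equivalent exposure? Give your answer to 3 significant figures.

For equal systemic exposure: F × D_ev = D_iv
D_ev = D_iv / F = 2.5 / 0.19 = 13.1579 mg

D_oral = 13.2 mg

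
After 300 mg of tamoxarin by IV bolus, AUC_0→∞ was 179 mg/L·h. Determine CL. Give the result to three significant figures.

CL = Dose_iv / AUC_0→∞
   = 300 / 179 = 1.67598 L/h

CL = 1.68 L/h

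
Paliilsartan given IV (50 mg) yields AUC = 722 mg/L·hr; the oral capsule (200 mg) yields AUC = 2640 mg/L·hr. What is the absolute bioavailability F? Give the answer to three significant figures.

F = 0.914

F = (AUC_ev / D_ev) / (AUC_iv / D_iv)
  = (2640/200) / (722/50)
  = 13.2 / 14.44 = 0.9141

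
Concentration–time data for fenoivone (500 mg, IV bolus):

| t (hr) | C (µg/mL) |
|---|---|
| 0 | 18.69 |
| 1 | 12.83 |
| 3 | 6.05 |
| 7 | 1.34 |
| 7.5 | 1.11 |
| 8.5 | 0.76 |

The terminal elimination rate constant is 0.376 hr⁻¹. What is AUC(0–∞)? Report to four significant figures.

Trapezoidal AUC_0→8.5:
  [0→1]: (18.69+12.83)/2 × 1 = 15.76
  [1→3]: (12.83+6.05)/2 × 2 = 18.88
  [3→7]: (6.05+1.34)/2 × 4 = 14.78
  [7→7.5]: (1.34+1.11)/2 × 0.5 = 0.6125
  [7.5→8.5]: (1.11+0.76)/2 × 1 = 0.935
  Sum = 50.9675 µg/mL·hr
Extrapolated tail: C_last / k_e = 0.76 / 0.376 = 2.021
AUC_0→∞ = 50.9675 + 2.021 = 52.9885 µg/mL·hr

AUC = 52.99 µg/mL·hr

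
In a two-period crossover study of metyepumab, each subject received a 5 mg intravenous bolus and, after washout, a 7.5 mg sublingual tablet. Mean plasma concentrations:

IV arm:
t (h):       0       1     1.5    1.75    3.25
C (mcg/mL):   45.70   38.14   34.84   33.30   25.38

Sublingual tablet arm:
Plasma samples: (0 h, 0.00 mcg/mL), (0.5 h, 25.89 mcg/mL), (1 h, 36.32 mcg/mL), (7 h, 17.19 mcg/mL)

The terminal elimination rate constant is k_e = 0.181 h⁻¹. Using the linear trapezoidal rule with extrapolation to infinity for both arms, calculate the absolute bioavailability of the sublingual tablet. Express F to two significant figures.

Trapezoidal AUC_0→3.25 (IV):
  [0→1]: (45.70+38.14)/2 × 1 = 41.92
  [1→1.5]: (38.14+34.84)/2 × 0.5 = 18.245
  [1.5→1.75]: (34.84+33.30)/2 × 0.25 = 8.5175
  [1.75→3.25]: (33.30+25.38)/2 × 1.5 = 44.01
  Sum = 112.6925 mcg/mL·h
IV tail: 25.38/0.181 = 140.221; AUC_iv,0→∞ = 112.6925 + 140.221 = 252.9135 mcg/mL·h
Trapezoidal AUC_0→7 (sublingual tablet):
  [0→0.5]: (0.00+25.89)/2 × 0.5 = 6.4725
  [0.5→1]: (25.89+36.32)/2 × 0.5 = 15.5525
  [1→7]: (36.32+17.19)/2 × 6 = 160.53
  Sum = 182.555 mcg/mL·h
sublingual tablet tail: 17.19/0.181 = 94.972; AUC_ev,0→∞ = 182.555 + 94.972 = 277.527 mcg/mL·h
F = (AUC_ev/D_ev)/(AUC_iv/D_iv) = (277.527/7.5)/(252.9135/5) = 37.0036/50.5827 = 0.7315

F = 0.73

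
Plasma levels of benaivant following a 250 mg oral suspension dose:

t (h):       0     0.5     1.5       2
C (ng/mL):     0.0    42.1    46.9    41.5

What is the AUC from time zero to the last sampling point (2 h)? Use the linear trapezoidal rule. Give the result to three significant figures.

Trapezoidal AUC_0→2:
  [0→0.5]: (0.0+42.1)/2 × 0.5 = 10.525
  [0.5→1.5]: (42.1+46.9)/2 × 1 = 44.5
  [1.5→2]: (46.9+41.5)/2 × 0.5 = 22.1
  Sum = 77.125 ng/mL·h

AUC = 77.1 ng/mL·h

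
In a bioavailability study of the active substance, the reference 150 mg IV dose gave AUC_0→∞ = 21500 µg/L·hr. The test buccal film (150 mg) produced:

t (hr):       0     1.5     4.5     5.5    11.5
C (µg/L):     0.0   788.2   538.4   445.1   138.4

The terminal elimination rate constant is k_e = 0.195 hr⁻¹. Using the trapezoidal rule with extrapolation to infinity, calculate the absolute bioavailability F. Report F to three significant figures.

F = 0.257

Trapezoidal AUC_0→11.5 (buccal film):
  [0→1.5]: (0.0+788.2)/2 × 1.5 = 591.15
  [1.5→4.5]: (788.2+538.4)/2 × 3 = 1989.9
  [4.5→5.5]: (538.4+445.1)/2 × 1 = 491.75
  [5.5→11.5]: (445.1+138.4)/2 × 6 = 1750.5
  Sum = 4823.3 µg/L·hr
Tail: C_last/k_e = 138.4/0.195 = 709.744
AUC_0→∞ (buccal film) = 4823.3 + 709.744 = 5533.044 µg/L·hr
F = (AUC_ev/D_ev)/(AUC_iv/D_iv) = (5533.044/150)/(21500/150) = 36.88696/143.333 = 0.2574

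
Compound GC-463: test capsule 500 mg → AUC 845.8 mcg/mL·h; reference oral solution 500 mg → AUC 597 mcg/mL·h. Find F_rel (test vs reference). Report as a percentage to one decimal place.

F_rel = (AUC_test/D_test) / (AUC_ref/D_ref)
      = (845.8/500) / (597/500)
      = 1.6916 / 1.194 = 1.4168 = 141.68%

F_rel = 141.7%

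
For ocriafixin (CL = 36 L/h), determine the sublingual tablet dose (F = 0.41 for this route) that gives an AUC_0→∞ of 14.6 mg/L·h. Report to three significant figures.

Dose = CL × AUC_0→∞ / F
     = 36 × 14.6 / 0.41 = 1281.95 mg

Dose = 1280 mg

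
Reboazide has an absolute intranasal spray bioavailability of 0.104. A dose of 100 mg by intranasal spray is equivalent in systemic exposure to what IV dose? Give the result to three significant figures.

Systemic exposure from an extravascular dose = F × D_ev, so the equivalent IV dose is F × D_ev.
D_iv = F × D_ev = 0.104 × 100 = 10.4 mg

D_iv = 10.4 mg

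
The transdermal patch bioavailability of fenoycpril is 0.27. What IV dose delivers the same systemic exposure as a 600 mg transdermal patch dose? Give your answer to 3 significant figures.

Systemic exposure from an extravascular dose = F × D_ev, so the equivalent IV dose is F × D_ev.
D_iv = F × D_ev = 0.27 × 600 = 162 mg

D_iv = 162 mg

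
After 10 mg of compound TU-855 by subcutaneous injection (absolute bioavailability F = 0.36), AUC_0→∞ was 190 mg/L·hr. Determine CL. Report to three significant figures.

CL = F × Dose / AUC_0→∞
   = 0.36 × 10 / 190 = 0.0189474 L/hr

CL = 0.0189 L/hr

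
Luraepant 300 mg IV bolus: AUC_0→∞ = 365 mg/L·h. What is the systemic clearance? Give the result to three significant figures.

CL = 0.822 L/h

CL = Dose_iv / AUC_0→∞
   = 300 / 365 = 0.821918 L/h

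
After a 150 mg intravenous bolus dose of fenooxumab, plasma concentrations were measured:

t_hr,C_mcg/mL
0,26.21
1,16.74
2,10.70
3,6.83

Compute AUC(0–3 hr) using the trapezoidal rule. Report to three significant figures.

AUC = 44.0 mcg/mL·hr

Trapezoidal AUC_0→3:
  [0→1]: (26.21+16.74)/2 × 1 = 21.475
  [1→2]: (16.74+10.70)/2 × 1 = 13.72
  [2→3]: (10.70+6.83)/2 × 1 = 8.765
  Sum = 43.96 mcg/mL·hr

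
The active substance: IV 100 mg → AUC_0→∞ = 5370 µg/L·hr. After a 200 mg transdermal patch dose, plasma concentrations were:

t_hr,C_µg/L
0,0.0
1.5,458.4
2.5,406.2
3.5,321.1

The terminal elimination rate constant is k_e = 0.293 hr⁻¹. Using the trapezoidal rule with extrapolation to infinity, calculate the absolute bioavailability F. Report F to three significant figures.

Trapezoidal AUC_0→3.5 (transdermal patch):
  [0→1.5]: (0.0+458.4)/2 × 1.5 = 343.8
  [1.5→2.5]: (458.4+406.2)/2 × 1 = 432.3
  [2.5→3.5]: (406.2+321.1)/2 × 1 = 363.65
  Sum = 1139.75 µg/L·hr
Tail: C_last/k_e = 321.1/0.293 = 1095.904
AUC_0→∞ (transdermal patch) = 1139.75 + 1095.904 = 2235.654 µg/L·hr
F = (AUC_ev/D_ev)/(AUC_iv/D_iv) = (2235.654/200)/(5370/100) = 11.17827/53.7 = 0.2082

F = 0.208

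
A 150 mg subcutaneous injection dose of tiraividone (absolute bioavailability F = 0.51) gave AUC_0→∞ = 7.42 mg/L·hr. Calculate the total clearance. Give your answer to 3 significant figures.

CL = F × Dose / AUC_0→∞
   = 0.51 × 150 / 7.42 = 10.31 L/hr

CL = 10.3 L/hr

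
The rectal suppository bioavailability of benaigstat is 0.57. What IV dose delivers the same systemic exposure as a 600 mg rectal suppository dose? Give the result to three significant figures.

D_iv = 342 mg

Systemic exposure from an extravascular dose = F × D_ev, so the equivalent IV dose is F × D_ev.
D_iv = F × D_ev = 0.57 × 600 = 342 mg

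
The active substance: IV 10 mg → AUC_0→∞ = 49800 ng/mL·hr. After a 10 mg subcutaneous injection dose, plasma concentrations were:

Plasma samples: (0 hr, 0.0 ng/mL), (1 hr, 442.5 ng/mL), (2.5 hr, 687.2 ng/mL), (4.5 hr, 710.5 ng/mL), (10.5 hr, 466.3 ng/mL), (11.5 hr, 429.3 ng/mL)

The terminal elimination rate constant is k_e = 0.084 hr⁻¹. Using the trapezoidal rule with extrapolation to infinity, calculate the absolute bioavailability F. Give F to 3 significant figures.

Trapezoidal AUC_0→11.5 (subcutaneous injection):
  [0→1]: (0.0+442.5)/2 × 1 = 221.25
  [1→2.5]: (442.5+687.2)/2 × 1.5 = 847.275
  [2.5→4.5]: (687.2+710.5)/2 × 2 = 1397.7
  [4.5→10.5]: (710.5+466.3)/2 × 6 = 3530.4
  [10.5→11.5]: (466.3+429.3)/2 × 1 = 447.8
  Sum = 6444.425 ng/mL·hr
Tail: C_last/k_e = 429.3/0.084 = 5110.714
AUC_0→∞ (subcutaneous injection) = 6444.425 + 5110.714 = 11555.139 ng/mL·hr
F = (AUC_ev/D_ev)/(AUC_iv/D_iv) = (11555.139/10)/(49800/10) = 1155.5139/4980 = 0.2320

F = 0.232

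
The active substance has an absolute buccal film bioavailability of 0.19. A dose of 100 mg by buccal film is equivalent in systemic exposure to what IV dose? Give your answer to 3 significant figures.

Systemic exposure from an extravascular dose = F × D_ev, so the equivalent IV dose is F × D_ev.
D_iv = F × D_ev = 0.19 × 100 = 19 mg

D_iv = 19.0 mg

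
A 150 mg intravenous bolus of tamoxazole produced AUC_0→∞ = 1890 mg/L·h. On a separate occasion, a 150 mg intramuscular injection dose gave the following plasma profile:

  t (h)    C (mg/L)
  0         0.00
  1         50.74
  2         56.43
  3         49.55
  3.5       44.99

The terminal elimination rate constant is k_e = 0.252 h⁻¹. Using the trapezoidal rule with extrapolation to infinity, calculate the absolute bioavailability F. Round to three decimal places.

F = 0.177

Trapezoidal AUC_0→3.5 (intramuscular injection):
  [0→1]: (0.00+50.74)/2 × 1 = 25.37
  [1→2]: (50.74+56.43)/2 × 1 = 53.585
  [2→3]: (56.43+49.55)/2 × 1 = 52.99
  [3→3.5]: (49.55+44.99)/2 × 0.5 = 23.635
  Sum = 155.58 mg/L·h
Tail: C_last/k_e = 44.99/0.252 = 178.532
AUC_0→∞ (intramuscular injection) = 155.58 + 178.532 = 334.112 mg/L·h
F = (AUC_ev/D_ev)/(AUC_iv/D_iv) = (334.112/150)/(1890/150) = 2.22741/12.6 = 0.1768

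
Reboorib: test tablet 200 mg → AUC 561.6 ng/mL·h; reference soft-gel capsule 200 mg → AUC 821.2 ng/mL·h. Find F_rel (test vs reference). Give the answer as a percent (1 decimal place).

F_rel = (AUC_test/D_test) / (AUC_ref/D_ref)
      = (561.6/200) / (821.2/200)
      = 2.808 / 4.106 = 0.6839 = 68.39%

F_rel = 68.4%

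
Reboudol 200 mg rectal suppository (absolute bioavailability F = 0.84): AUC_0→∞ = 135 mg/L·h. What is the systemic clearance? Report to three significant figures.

CL = 1.24 L/h

CL = F × Dose / AUC_0→∞
   = 0.84 × 200 / 135 = 1.24444 L/h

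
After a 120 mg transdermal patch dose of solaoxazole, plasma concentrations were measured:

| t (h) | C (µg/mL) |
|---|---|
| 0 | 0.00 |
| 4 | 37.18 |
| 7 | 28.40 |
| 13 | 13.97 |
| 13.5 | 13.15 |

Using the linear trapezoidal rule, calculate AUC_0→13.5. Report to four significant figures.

Trapezoidal AUC_0→13.5:
  [0→4]: (0.00+37.18)/2 × 4 = 74.36
  [4→7]: (37.18+28.40)/2 × 3 = 98.37
  [7→13]: (28.40+13.97)/2 × 6 = 127.11
  [13→13.5]: (13.97+13.15)/2 × 0.5 = 6.78
  Sum = 306.62 µg/mL·h

AUC = 306.6 µg/mL·h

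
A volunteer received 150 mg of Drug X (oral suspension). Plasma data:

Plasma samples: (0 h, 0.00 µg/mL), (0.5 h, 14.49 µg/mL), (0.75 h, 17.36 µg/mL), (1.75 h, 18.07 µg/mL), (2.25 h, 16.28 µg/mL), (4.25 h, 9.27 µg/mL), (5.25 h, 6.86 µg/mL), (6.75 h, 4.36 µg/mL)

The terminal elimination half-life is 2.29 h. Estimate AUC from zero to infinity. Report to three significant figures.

Trapezoidal AUC_0→6.75:
  [0→0.5]: (0.00+14.49)/2 × 0.5 = 3.6225
  [0.5→0.75]: (14.49+17.36)/2 × 0.25 = 3.98125
  [0.75→1.75]: (17.36+18.07)/2 × 1 = 17.715
  [1.75→2.25]: (18.07+16.28)/2 × 0.5 = 8.5875
  [2.25→4.25]: (16.28+9.27)/2 × 2 = 25.55
  [4.25→5.25]: (9.27+6.86)/2 × 1 = 8.065
  [5.25→6.75]: (6.86+4.36)/2 × 1.5 = 8.415
  Sum = 75.93625 µg/mL·h
k_e = ln2 / t½ = 0.693147 / 2.29 = 0.3027 h^-1
Extrapolated tail: C_last / k_e = 4.36 / 0.3027 = 14.404
AUC_0→∞ = 75.93625 + 14.404 = 90.34025 µg/mL·h

AUC = 90.3 µg/mL·h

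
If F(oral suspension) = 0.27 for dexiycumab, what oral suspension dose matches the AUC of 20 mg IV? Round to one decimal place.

D_oral = 74.1 mg

For equal systemic exposure: F × D_ev = D_iv
D_ev = D_iv / F = 20 / 0.27 = 74.0741 mg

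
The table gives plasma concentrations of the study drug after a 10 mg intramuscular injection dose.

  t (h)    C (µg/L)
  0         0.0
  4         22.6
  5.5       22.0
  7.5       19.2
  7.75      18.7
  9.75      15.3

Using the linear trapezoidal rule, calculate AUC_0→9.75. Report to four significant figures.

Trapezoidal AUC_0→9.75:
  [0→4]: (0.0+22.6)/2 × 4 = 45.2
  [4→5.5]: (22.6+22.0)/2 × 1.5 = 33.45
  [5.5→7.5]: (22.0+19.2)/2 × 2 = 41.2
  [7.5→7.75]: (19.2+18.7)/2 × 0.25 = 4.7375
  [7.75→9.75]: (18.7+15.3)/2 × 2 = 34.0
  Sum = 158.5875 µg/L·h

AUC = 158.6 µg/L·h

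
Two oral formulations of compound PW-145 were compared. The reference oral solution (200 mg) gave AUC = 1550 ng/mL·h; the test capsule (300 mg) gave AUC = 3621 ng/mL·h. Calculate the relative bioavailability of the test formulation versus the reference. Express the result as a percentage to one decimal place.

F_rel = 155.7%

F_rel = (AUC_test/D_test) / (AUC_ref/D_ref)
      = (3621/300) / (1550/200)
      = 12.07 / 7.75 = 1.5574 = 155.74%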